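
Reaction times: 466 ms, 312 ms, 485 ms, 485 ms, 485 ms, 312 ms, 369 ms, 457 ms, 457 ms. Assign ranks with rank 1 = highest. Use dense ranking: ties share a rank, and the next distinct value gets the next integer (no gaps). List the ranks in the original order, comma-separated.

2, 5, 1, 1, 1, 5, 4, 3, 3

Sorted (descending): 485, 485, 485, 466, 457, 457, 369, 312, 312
The 3 values of 485 share dense rank 1.
The 2 values of 457 share dense rank 3.
The 2 values of 312 share dense rank 5.
Remaining distinct values take the next consecutive integers.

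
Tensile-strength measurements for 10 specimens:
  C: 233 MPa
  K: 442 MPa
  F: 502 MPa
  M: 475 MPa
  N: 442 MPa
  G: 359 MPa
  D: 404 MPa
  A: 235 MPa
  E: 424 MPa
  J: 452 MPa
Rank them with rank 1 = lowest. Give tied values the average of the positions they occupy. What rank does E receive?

Sorted (ascending): 233, 235, 359, 404, 424, 442, 442, 452, 475, 502
The 2 values of 442 occupy positions 6–7 → average rank (6+7)/2 = 6.5.
E has value 424 MPa → rank 5.

5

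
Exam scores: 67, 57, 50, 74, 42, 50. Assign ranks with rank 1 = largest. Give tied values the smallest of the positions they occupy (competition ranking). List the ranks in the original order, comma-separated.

2, 3, 4, 1, 6, 4

Sorted (descending): 74, 67, 57, 50, 50, 42
The 2 values of 50 occupy positions 4–5 → each gets rank 4.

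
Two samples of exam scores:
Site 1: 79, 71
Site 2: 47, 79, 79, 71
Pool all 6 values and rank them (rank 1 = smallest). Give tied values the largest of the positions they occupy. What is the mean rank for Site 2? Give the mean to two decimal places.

4.00

Sorted (ascending): 47, 71, 71, 79, 79, 79
The 2 values of 71 occupy positions 2–3 → each gets rank 3.
The 3 values of 79 occupy positions 4–6 → each gets rank 6.
Site 2 values → pooled ranks: 47→1, 79→6, 79→6, 71→3
Mean rank = (1 + 6 + 6 + 3) / 4 = 4.00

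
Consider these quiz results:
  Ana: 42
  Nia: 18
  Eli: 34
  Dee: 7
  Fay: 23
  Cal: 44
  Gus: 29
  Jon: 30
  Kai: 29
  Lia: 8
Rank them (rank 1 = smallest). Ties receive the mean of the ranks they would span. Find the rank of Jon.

Sorted (ascending): 7, 8, 18, 23, 29, 29, 30, 34, 42, 44
The 2 values of 29 occupy positions 5–6 → average rank (5+6)/2 = 5.5.
Jon has value 30 → rank 7.

7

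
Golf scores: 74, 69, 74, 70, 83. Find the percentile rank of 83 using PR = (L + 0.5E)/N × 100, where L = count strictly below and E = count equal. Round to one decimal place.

N = 5.
Strictly below 83: 4. Equal to 83: 1.
PR = (4 + 0.5·1)/5 × 100 = 90.0

90.0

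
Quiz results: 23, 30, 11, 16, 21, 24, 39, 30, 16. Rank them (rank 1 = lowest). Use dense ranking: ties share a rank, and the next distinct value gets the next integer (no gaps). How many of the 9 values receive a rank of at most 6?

8

Sorted (ascending): 11, 16, 16, 21, 23, 24, 30, 30, 39
The 2 values of 16 share dense rank 2.
The 2 values of 30 share dense rank 6.
Remaining distinct values take the next consecutive integers.
Ranks ≤ 6: {1, 2, 2, 3, 4, 5, 6, 6} → 8 values.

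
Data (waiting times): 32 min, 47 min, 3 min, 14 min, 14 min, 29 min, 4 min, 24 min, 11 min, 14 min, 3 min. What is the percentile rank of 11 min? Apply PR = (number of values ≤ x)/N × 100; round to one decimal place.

36.4

N = 11.
Strictly below 11: 3. Equal to 11: 1.
PR = 4/11 × 100 = 36.4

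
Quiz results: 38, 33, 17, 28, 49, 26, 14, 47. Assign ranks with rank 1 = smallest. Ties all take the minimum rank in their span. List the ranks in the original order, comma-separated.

6, 5, 2, 4, 8, 3, 1, 7

Sorted (ascending): 14, 17, 26, 28, 33, 38, 47, 49
No ties — each value takes its position as its rank.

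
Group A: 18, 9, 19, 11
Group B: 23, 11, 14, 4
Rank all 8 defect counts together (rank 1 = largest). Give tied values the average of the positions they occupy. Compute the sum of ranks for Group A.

17.5

Sorted (descending): 23, 19, 18, 14, 11, 11, 9, 4
The 2 values of 11 occupy positions 5–6 → average rank (5+6)/2 = 5.5.
Group A values → pooled ranks: 18→3, 9→7, 19→2, 11→5.5
Rank sum = 3 + 7 + 2 + 5.5 = 17.5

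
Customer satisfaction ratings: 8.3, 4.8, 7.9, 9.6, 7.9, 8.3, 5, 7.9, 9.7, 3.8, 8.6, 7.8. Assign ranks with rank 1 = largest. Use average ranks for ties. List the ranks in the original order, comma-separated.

Sorted (descending): 9.7, 9.6, 8.6, 8.3, 8.3, 7.9, 7.9, 7.9, 7.8, 5, 4.8, 3.8
The 2 values of 8.3 occupy positions 4–5 → average rank (4+5)/2 = 4.5.
The 3 values of 7.9 occupy positions 6–8 → average rank 7.

4.5, 11, 7, 2, 7, 4.5, 10, 7, 1, 12, 3, 9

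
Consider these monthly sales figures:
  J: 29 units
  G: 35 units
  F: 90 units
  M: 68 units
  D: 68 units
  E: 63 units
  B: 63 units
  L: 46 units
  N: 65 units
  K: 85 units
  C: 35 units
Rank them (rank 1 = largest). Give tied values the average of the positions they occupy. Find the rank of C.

Sorted (descending): 90, 85, 68, 68, 65, 63, 63, 46, 35, 35, 29
The 2 values of 68 occupy positions 3–4 → average rank (3+4)/2 = 3.5.
The 2 values of 63 occupy positions 6–7 → average rank (6+7)/2 = 6.5.
The 2 values of 35 occupy positions 9–10 → average rank (9+10)/2 = 9.5.
C has value 35 units → rank 9.5.

9.5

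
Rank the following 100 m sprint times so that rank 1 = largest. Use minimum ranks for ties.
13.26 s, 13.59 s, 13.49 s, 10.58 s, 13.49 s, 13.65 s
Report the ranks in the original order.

5, 2, 3, 6, 3, 1

Sorted (descending): 13.65, 13.59, 13.49, 13.49, 13.26, 10.58
The 2 values of 13.49 occupy positions 3–4 → each gets rank 3.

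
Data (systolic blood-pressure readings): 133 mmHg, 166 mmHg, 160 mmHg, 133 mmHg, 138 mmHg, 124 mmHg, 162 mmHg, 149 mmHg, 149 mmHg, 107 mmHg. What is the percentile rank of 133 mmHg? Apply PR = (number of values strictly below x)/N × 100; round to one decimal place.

N = 10.
Strictly below 133: 2. Equal to 133: 2.
PR = 2/10 × 100 = 20.0

20.0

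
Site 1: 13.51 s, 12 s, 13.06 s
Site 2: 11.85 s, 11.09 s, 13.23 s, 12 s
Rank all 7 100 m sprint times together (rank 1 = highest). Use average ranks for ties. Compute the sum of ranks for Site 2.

19.5

Sorted (descending): 13.51, 13.23, 13.06, 12, 12, 11.85, 11.09
The 2 values of 12 occupy positions 4–5 → average rank (4+5)/2 = 4.5.
Site 2 values → pooled ranks: 11.85→6, 11.09→7, 13.23→2, 12→4.5
Rank sum = 6 + 7 + 2 + 4.5 = 19.5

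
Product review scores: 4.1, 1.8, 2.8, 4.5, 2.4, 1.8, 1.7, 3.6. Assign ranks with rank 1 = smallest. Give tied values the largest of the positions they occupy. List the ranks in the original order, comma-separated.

7, 3, 5, 8, 4, 3, 1, 6

Sorted (ascending): 1.7, 1.8, 1.8, 2.4, 2.8, 3.6, 4.1, 4.5
The 2 values of 1.8 occupy positions 2–3 → each gets rank 3.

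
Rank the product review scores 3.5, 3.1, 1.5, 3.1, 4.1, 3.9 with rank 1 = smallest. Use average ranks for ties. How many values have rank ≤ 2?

Sorted (ascending): 1.5, 3.1, 3.1, 3.5, 3.9, 4.1
The 2 values of 3.1 occupy positions 2–3 → average rank (2+3)/2 = 2.5.
Ranks ≤ 2: {1} → 1 value.

1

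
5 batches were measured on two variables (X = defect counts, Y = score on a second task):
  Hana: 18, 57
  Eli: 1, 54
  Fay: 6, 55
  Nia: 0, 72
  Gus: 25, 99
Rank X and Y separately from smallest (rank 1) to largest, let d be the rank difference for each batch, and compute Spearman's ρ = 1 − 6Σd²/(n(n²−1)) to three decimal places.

0.400

Ranks of variable 1: 4, 2, 3, 1, 5
Ranks of variable 2: 3, 1, 2, 4, 5
d = r₁ − r₂: 1, 1, 1, -3, 0
d²: 1, 1, 1, 9, 0; Σd² = 12
ρ = 1 − 6·12/(5·24) = 1 − 72/120 = 0.400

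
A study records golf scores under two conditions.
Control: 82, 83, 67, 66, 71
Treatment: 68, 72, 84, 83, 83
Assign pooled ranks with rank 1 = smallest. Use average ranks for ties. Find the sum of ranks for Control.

Sorted (ascending): 66, 67, 68, 71, 72, 82, 83, 83, 83, 84
The 3 values of 83 occupy positions 7–9 → average rank 8.
Control values → pooled ranks: 82→6, 83→8, 67→2, 66→1, 71→4
Rank sum = 6 + 8 + 2 + 1 + 4 = 21

21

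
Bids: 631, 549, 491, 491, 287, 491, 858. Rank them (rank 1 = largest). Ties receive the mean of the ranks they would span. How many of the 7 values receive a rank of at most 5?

Sorted (descending): 858, 631, 549, 491, 491, 491, 287
The 3 values of 491 occupy positions 4–6 → average rank 5.
Ranks ≤ 5: {1, 2, 3, 5, 5, 5} → 6 values.

6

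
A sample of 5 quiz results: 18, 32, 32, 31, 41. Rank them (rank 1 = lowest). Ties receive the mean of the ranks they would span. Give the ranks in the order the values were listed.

1, 3.5, 3.5, 2, 5

Sorted (ascending): 18, 31, 32, 32, 41
The 2 values of 32 occupy positions 3–4 → average rank (3+4)/2 = 3.5.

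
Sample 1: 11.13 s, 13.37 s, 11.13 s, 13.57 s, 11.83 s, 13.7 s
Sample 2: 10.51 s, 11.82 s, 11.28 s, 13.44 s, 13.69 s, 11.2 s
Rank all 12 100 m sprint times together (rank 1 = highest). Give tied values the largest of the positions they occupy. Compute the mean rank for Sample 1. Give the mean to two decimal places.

Sorted (descending): 13.7, 13.69, 13.57, 13.44, 13.37, 11.83, 11.82, 11.28, 11.2, 11.13, 11.13, 10.51
The 2 values of 11.13 occupy positions 10–11 → each gets rank 11.
Sample 1 values → pooled ranks: 11.13→11, 13.37→5, 11.13→11, 13.57→3, 11.83→6, 13.7→1
Mean rank = (11 + 5 + 11 + 3 + 6 + 1) / 6 = 6.17

6.17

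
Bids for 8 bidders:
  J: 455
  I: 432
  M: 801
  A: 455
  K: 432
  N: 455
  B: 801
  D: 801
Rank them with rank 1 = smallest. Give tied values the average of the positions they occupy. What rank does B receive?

7

Sorted (ascending): 432, 432, 455, 455, 455, 801, 801, 801
The 2 values of 432 occupy positions 1–2 → average rank (1+2)/2 = 1.5.
The 3 values of 455 occupy positions 3–5 → average rank 4.
The 3 values of 801 occupy positions 6–8 → average rank 7.
B has value 801 → rank 7.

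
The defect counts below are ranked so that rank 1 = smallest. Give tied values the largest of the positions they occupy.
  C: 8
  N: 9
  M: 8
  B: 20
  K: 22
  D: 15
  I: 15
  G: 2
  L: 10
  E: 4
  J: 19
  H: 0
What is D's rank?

Sorted (ascending): 0, 2, 4, 8, 8, 9, 10, 15, 15, 19, 20, 22
The 2 values of 8 occupy positions 4–5 → each gets rank 5.
The 2 values of 15 occupy positions 8–9 → each gets rank 9.
D has value 15 → rank 9.

9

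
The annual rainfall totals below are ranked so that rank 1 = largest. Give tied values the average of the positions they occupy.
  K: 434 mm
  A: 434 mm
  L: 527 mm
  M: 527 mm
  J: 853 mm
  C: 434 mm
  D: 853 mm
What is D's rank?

1.5

Sorted (descending): 853, 853, 527, 527, 434, 434, 434
The 2 values of 853 occupy positions 1–2 → average rank (1+2)/2 = 1.5.
The 2 values of 527 occupy positions 3–4 → average rank (3+4)/2 = 3.5.
The 3 values of 434 occupy positions 5–7 → average rank 6.
D has value 853 mm → rank 1.5.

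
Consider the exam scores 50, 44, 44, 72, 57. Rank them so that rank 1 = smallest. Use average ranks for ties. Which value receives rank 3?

50

Sorted (ascending): 44, 44, 50, 57, 72
The 2 values of 44 occupy positions 1–2 → average rank (1+2)/2 = 1.5.
Rank 3 → value 50.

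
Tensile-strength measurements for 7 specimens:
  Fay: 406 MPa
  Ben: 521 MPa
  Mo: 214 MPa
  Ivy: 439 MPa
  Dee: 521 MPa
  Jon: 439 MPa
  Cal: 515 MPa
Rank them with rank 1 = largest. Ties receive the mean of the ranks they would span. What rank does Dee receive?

Sorted (descending): 521, 521, 515, 439, 439, 406, 214
The 2 values of 521 occupy positions 1–2 → average rank (1+2)/2 = 1.5.
The 2 values of 439 occupy positions 4–5 → average rank (4+5)/2 = 4.5.
Dee has value 521 MPa → rank 1.5.

1.5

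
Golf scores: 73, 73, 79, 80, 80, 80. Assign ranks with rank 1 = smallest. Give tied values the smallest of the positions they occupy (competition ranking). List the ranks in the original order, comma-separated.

1, 1, 3, 4, 4, 4

Sorted (ascending): 73, 73, 79, 80, 80, 80
The 2 values of 73 occupy positions 1–2 → each gets rank 1.
The 3 values of 80 occupy positions 4–6 → each gets rank 4.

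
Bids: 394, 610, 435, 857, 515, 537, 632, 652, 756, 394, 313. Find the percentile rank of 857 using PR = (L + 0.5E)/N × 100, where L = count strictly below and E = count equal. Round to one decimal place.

95.5

N = 11.
Strictly below 857: 10. Equal to 857: 1.
PR = (10 + 0.5·1)/11 × 100 = 95.5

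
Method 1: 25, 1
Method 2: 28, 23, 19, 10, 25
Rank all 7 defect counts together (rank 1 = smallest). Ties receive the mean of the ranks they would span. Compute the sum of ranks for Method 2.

Sorted (ascending): 1, 10, 19, 23, 25, 25, 28
The 2 values of 25 occupy positions 5–6 → average rank (5+6)/2 = 5.5.
Method 2 values → pooled ranks: 28→7, 23→4, 19→3, 10→2, 25→5.5
Rank sum = 7 + 4 + 3 + 2 + 5.5 = 21.5

21.5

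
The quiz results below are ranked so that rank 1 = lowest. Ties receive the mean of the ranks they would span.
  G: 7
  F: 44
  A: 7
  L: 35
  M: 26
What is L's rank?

Sorted (ascending): 7, 7, 26, 35, 44
The 2 values of 7 occupy positions 1–2 → average rank (1+2)/2 = 1.5.
L has value 35 → rank 4.

4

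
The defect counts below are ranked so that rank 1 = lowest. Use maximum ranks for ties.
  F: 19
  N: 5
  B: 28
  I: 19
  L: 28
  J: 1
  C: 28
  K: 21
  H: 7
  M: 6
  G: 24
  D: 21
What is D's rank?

Sorted (ascending): 1, 5, 6, 7, 19, 19, 21, 21, 24, 28, 28, 28
The 2 values of 19 occupy positions 5–6 → each gets rank 6.
The 2 values of 21 occupy positions 7–8 → each gets rank 8.
The 3 values of 28 occupy positions 10–12 → each gets rank 12.
D has value 21 → rank 8.

8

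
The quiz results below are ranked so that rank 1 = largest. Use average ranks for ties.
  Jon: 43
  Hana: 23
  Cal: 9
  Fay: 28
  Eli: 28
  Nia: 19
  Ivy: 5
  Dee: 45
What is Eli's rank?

Sorted (descending): 45, 43, 28, 28, 23, 19, 9, 5
The 2 values of 28 occupy positions 3–4 → average rank (3+4)/2 = 3.5.
Eli has value 28 → rank 3.5.

3.5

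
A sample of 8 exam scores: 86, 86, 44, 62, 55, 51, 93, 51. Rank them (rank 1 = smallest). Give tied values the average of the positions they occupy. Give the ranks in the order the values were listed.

Sorted (ascending): 44, 51, 51, 55, 62, 86, 86, 93
The 2 values of 51 occupy positions 2–3 → average rank (2+3)/2 = 2.5.
The 2 values of 86 occupy positions 6–7 → average rank (6+7)/2 = 6.5.

6.5, 6.5, 1, 5, 4, 2.5, 8, 2.5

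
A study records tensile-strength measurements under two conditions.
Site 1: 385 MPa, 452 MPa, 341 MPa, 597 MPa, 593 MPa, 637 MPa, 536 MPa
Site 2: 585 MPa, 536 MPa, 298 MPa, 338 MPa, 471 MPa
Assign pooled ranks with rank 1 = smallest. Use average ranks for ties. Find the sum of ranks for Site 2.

Sorted (ascending): 298, 338, 341, 385, 452, 471, 536, 536, 585, 593, 597, 637
The 2 values of 536 occupy positions 7–8 → average rank (7+8)/2 = 7.5.
Site 2 values → pooled ranks: 585→9, 536→7.5, 298→1, 338→2, 471→6
Rank sum = 9 + 7.5 + 1 + 2 + 6 = 25.5

25.5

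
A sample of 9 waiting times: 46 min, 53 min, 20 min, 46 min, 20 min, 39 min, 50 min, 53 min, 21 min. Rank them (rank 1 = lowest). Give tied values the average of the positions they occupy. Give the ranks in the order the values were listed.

Sorted (ascending): 20, 20, 21, 39, 46, 46, 50, 53, 53
The 2 values of 20 occupy positions 1–2 → average rank (1+2)/2 = 1.5.
The 2 values of 46 occupy positions 5–6 → average rank (5+6)/2 = 5.5.
The 2 values of 53 occupy positions 8–9 → average rank (8+9)/2 = 8.5.

5.5, 8.5, 1.5, 5.5, 1.5, 4, 7, 8.5, 3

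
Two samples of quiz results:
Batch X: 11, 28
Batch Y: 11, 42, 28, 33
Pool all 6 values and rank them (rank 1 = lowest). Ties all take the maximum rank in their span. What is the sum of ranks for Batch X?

Sorted (ascending): 11, 11, 28, 28, 33, 42
The 2 values of 11 occupy positions 1–2 → each gets rank 2.
The 2 values of 28 occupy positions 3–4 → each gets rank 4.
Batch X values → pooled ranks: 11→2, 28→4
Rank sum = 2 + 4 = 6

6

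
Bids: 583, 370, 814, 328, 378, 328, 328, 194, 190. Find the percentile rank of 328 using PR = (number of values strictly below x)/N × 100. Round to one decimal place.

22.2

N = 9.
Strictly below 328: 2. Equal to 328: 3.
PR = 2/9 × 100 = 22.2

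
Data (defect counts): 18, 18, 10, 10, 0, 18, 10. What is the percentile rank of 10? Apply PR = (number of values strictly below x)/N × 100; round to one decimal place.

14.3

N = 7.
Strictly below 10: 1. Equal to 10: 3.
PR = 1/7 × 100 = 14.3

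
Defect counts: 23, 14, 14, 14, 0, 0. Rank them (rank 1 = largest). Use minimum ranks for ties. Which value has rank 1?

23

Sorted (descending): 23, 14, 14, 14, 0, 0
The 3 values of 14 occupy positions 2–4 → each gets rank 2.
The 2 values of 0 occupy positions 5–6 → each gets rank 5.
Rank 1 → value 23.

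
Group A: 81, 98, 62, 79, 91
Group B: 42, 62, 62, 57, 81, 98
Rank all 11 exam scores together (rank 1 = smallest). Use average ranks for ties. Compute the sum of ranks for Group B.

Sorted (ascending): 42, 57, 62, 62, 62, 79, 81, 81, 91, 98, 98
The 3 values of 62 occupy positions 3–5 → average rank 4.
The 2 values of 81 occupy positions 7–8 → average rank (7+8)/2 = 7.5.
The 2 values of 98 occupy positions 10–11 → average rank (10+11)/2 = 10.5.
Group B values → pooled ranks: 42→1, 62→4, 62→4, 57→2, 81→7.5, 98→10.5
Rank sum = 1 + 4 + 4 + 2 + 7.5 + 10.5 = 29

29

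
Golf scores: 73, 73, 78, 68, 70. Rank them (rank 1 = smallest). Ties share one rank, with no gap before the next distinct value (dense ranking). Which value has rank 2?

Sorted (ascending): 68, 70, 73, 73, 78
The 2 values of 73 share dense rank 3.
Remaining distinct values take the next consecutive integers.
Rank 2 → value 70.

70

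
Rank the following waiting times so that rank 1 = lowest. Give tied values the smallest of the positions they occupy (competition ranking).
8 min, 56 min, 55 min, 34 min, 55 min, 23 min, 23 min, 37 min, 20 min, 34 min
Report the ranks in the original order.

Sorted (ascending): 8, 20, 23, 23, 34, 34, 37, 55, 55, 56
The 2 values of 23 occupy positions 3–4 → each gets rank 3.
The 2 values of 34 occupy positions 5–6 → each gets rank 5.
The 2 values of 55 occupy positions 8–9 → each gets rank 8.

1, 10, 8, 5, 8, 3, 3, 7, 2, 5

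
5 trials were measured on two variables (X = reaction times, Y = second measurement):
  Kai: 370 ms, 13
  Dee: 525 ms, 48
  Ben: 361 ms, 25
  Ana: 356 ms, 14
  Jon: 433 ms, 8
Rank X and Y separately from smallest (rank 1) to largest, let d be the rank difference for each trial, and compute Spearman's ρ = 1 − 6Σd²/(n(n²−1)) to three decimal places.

Ranks of variable 1: 3, 5, 2, 1, 4
Ranks of variable 2: 2, 5, 4, 3, 1
d = r₁ − r₂: 1, 0, -2, -2, 3
d²: 1, 0, 4, 4, 9; Σd² = 18
ρ = 1 − 6·18/(5·24) = 1 − 108/120 = 0.100

0.100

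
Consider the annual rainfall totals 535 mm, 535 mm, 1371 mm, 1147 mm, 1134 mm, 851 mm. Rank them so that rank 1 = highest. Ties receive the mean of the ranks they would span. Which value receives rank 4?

851

Sorted (descending): 1371, 1147, 1134, 851, 535, 535
The 2 values of 535 occupy positions 5–6 → average rank (5+6)/2 = 5.5.
Rank 4 → value 851.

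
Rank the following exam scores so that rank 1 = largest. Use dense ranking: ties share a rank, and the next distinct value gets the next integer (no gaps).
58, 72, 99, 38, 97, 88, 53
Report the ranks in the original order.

Sorted (descending): 99, 97, 88, 72, 58, 53, 38
No ties — each value takes its position as its rank.

5, 4, 1, 7, 2, 3, 6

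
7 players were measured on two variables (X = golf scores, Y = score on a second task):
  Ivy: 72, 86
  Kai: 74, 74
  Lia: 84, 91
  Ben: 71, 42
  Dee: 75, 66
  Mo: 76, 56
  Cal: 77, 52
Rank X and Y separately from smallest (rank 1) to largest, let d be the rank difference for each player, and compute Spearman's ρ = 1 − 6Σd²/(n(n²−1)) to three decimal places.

Ranks of variable 1: 2, 3, 7, 1, 4, 5, 6
Ranks of variable 2: 6, 5, 7, 1, 4, 3, 2
d = r₁ − r₂: -4, -2, 0, 0, 0, 2, 4
d²: 16, 4, 0, 0, 0, 4, 16; Σd² = 40
ρ = 1 − 6·40/(7·48) = 1 − 240/336 = 0.286

0.286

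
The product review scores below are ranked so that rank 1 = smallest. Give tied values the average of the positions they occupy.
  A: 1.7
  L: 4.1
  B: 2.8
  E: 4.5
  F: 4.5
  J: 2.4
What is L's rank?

Sorted (ascending): 1.7, 2.4, 2.8, 4.1, 4.5, 4.5
The 2 values of 4.5 occupy positions 5–6 → average rank (5+6)/2 = 5.5.
L has value 4.1 → rank 4.

4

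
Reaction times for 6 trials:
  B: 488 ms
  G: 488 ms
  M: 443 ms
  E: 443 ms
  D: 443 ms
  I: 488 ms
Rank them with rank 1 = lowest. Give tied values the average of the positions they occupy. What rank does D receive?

Sorted (ascending): 443, 443, 443, 488, 488, 488
The 3 values of 443 occupy positions 1–3 → average rank 2.
The 3 values of 488 occupy positions 4–6 → average rank 5.
D has value 443 ms → rank 2.

2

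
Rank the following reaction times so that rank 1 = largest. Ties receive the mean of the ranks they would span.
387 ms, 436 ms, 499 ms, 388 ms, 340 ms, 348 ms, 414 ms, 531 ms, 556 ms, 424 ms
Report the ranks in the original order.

8, 4, 3, 7, 10, 9, 6, 2, 1, 5

Sorted (descending): 556, 531, 499, 436, 424, 414, 388, 387, 348, 340
No ties — each value takes its position as its rank.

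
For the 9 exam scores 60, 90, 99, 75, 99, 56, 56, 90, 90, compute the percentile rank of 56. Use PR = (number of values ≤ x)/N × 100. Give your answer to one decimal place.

22.2

N = 9.
Strictly below 56: 0. Equal to 56: 2.
PR = 2/9 × 100 = 22.2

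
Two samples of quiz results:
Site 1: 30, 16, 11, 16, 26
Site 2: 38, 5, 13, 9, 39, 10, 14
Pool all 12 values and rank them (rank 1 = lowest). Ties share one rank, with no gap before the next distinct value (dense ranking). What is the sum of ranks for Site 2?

Sorted (ascending): 5, 9, 10, 11, 13, 14, 16, 16, 26, 30, 38, 39
The 2 values of 16 share dense rank 7.
Remaining distinct values take the next consecutive integers.
Site 2 values → pooled ranks: 38→10, 5→1, 13→5, 9→2, 39→11, 10→3, 14→6
Rank sum = 10 + 1 + 5 + 2 + 11 + 3 + 6 = 38

38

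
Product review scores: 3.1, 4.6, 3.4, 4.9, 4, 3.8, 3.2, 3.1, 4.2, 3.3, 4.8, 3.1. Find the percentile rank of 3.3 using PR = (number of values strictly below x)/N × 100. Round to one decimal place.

33.3

N = 12.
Strictly below 3.3: 4. Equal to 3.3: 1.
PR = 4/12 × 100 = 33.3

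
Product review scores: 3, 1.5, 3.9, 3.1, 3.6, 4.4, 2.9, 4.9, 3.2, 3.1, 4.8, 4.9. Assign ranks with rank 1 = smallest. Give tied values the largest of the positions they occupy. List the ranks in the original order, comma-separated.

Sorted (ascending): 1.5, 2.9, 3, 3.1, 3.1, 3.2, 3.6, 3.9, 4.4, 4.8, 4.9, 4.9
The 2 values of 3.1 occupy positions 4–5 → each gets rank 5.
The 2 values of 4.9 occupy positions 11–12 → each gets rank 12.

3, 1, 8, 5, 7, 9, 2, 12, 6, 5, 10, 12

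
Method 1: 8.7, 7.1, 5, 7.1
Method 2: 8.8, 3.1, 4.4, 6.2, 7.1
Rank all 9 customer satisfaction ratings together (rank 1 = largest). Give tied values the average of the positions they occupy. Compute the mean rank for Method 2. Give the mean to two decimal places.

5.60

Sorted (descending): 8.8, 8.7, 7.1, 7.1, 7.1, 6.2, 5, 4.4, 3.1
The 3 values of 7.1 occupy positions 3–5 → average rank 4.
Method 2 values → pooled ranks: 8.8→1, 3.1→9, 4.4→8, 6.2→6, 7.1→4
Mean rank = (1 + 9 + 8 + 6 + 4) / 5 = 5.60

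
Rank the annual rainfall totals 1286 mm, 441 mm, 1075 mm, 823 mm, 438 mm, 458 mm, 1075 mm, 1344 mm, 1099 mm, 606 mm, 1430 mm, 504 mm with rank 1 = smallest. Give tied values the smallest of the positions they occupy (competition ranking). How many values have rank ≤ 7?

8

Sorted (ascending): 438, 441, 458, 504, 606, 823, 1075, 1075, 1099, 1286, 1344, 1430
The 2 values of 1075 occupy positions 7–8 → each gets rank 7.
Ranks ≤ 7: {1, 2, 3, 4, 5, 6, 7, 7} → 8 values.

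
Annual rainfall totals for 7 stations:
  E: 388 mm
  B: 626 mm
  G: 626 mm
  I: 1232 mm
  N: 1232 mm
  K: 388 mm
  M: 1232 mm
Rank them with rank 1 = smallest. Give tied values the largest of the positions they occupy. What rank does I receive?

Sorted (ascending): 388, 388, 626, 626, 1232, 1232, 1232
The 2 values of 388 occupy positions 1–2 → each gets rank 2.
The 2 values of 626 occupy positions 3–4 → each gets rank 4.
The 3 values of 1232 occupy positions 5–7 → each gets rank 7.
I has value 1232 mm → rank 7.

7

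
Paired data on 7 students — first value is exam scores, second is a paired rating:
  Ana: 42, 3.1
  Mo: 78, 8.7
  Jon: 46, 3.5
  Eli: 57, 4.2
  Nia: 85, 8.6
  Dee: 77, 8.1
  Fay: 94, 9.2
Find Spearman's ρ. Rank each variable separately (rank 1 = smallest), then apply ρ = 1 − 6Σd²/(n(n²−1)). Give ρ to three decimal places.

Ranks of variable 1: 1, 5, 2, 3, 6, 4, 7
Ranks of variable 2: 1, 6, 2, 3, 5, 4, 7
d = r₁ − r₂: 0, -1, 0, 0, 1, 0, 0
d²: 0, 1, 0, 0, 1, 0, 0; Σd² = 2
ρ = 1 − 6·2/(7·48) = 1 − 12/336 = 0.964

0.964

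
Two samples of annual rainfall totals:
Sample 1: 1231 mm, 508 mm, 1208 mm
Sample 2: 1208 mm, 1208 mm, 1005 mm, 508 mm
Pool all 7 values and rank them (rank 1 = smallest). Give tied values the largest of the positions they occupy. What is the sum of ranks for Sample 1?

15

Sorted (ascending): 508, 508, 1005, 1208, 1208, 1208, 1231
The 2 values of 508 occupy positions 1–2 → each gets rank 2.
The 3 values of 1208 occupy positions 4–6 → each gets rank 6.
Sample 1 values → pooled ranks: 1231→7, 508→2, 1208→6
Rank sum = 7 + 2 + 6 = 15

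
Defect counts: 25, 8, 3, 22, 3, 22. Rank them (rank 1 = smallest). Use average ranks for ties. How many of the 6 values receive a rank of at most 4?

Sorted (ascending): 3, 3, 8, 22, 22, 25
The 2 values of 3 occupy positions 1–2 → average rank (1+2)/2 = 1.5.
The 2 values of 22 occupy positions 4–5 → average rank (4+5)/2 = 4.5.
Ranks ≤ 4: {1.5, 1.5, 3} → 3 values.

3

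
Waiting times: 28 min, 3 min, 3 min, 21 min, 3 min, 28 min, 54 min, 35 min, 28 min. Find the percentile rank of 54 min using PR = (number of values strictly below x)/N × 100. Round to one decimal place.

N = 9.
Strictly below 54: 8. Equal to 54: 1.
PR = 8/9 × 100 = 88.9

88.9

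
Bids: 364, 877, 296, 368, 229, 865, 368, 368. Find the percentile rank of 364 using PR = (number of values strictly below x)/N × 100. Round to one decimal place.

25.0

N = 8.
Strictly below 364: 2. Equal to 364: 1.
PR = 2/8 × 100 = 25.0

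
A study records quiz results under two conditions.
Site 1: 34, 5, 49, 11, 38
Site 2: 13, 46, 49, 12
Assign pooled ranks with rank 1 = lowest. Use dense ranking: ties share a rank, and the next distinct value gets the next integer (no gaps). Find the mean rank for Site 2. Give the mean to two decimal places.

Sorted (ascending): 5, 11, 12, 13, 34, 38, 46, 49, 49
The 2 values of 49 share dense rank 8.
Remaining distinct values take the next consecutive integers.
Site 2 values → pooled ranks: 13→4, 46→7, 49→8, 12→3
Mean rank = (4 + 7 + 8 + 3) / 4 = 5.50

5.50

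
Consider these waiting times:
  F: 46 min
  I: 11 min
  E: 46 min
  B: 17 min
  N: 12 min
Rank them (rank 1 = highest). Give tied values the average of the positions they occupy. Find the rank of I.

Sorted (descending): 46, 46, 17, 12, 11
The 2 values of 46 occupy positions 1–2 → average rank (1+2)/2 = 1.5.
I has value 11 min → rank 5.

5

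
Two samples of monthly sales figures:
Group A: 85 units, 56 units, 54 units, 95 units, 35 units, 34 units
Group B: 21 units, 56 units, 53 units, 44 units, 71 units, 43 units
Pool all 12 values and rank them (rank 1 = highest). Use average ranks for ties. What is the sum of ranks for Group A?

34.5

Sorted (descending): 95, 85, 71, 56, 56, 54, 53, 44, 43, 35, 34, 21
The 2 values of 56 occupy positions 4–5 → average rank (4+5)/2 = 4.5.
Group A values → pooled ranks: 85→2, 56→4.5, 54→6, 95→1, 35→10, 34→11
Rank sum = 2 + 4.5 + 6 + 1 + 10 + 11 = 34.5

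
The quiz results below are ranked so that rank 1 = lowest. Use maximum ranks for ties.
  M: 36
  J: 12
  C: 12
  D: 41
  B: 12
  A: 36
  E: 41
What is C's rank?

3

Sorted (ascending): 12, 12, 12, 36, 36, 41, 41
The 3 values of 12 occupy positions 1–3 → each gets rank 3.
The 2 values of 36 occupy positions 4–5 → each gets rank 5.
The 2 values of 41 occupy positions 6–7 → each gets rank 7.
C has value 12 → rank 3.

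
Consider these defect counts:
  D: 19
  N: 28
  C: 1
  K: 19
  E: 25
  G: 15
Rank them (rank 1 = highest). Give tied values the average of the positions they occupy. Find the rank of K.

3.5

Sorted (descending): 28, 25, 19, 19, 15, 1
The 2 values of 19 occupy positions 3–4 → average rank (3+4)/2 = 3.5.
K has value 19 → rank 3.5.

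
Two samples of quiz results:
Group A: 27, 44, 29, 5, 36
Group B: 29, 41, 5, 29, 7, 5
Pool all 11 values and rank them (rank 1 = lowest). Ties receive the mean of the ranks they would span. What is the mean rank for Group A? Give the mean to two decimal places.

6.80

Sorted (ascending): 5, 5, 5, 7, 27, 29, 29, 29, 36, 41, 44
The 3 values of 5 occupy positions 1–3 → average rank 2.
The 3 values of 29 occupy positions 6–8 → average rank 7.
Group A values → pooled ranks: 27→5, 44→11, 29→7, 5→2, 36→9
Mean rank = (5 + 11 + 7 + 2 + 9) / 5 = 6.80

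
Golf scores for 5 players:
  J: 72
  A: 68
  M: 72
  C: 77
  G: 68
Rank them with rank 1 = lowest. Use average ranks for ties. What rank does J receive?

3.5

Sorted (ascending): 68, 68, 72, 72, 77
The 2 values of 68 occupy positions 1–2 → average rank (1+2)/2 = 1.5.
The 2 values of 72 occupy positions 3–4 → average rank (3+4)/2 = 3.5.
J has value 72 → rank 3.5.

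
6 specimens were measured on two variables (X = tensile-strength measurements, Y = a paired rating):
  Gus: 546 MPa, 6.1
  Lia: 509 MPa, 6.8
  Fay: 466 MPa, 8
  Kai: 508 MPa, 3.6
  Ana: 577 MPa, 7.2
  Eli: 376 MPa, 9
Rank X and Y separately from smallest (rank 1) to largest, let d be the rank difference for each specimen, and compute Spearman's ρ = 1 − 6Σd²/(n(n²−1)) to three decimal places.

-0.486

Ranks of variable 1: 5, 4, 2, 3, 6, 1
Ranks of variable 2: 2, 3, 5, 1, 4, 6
d = r₁ − r₂: 3, 1, -3, 2, 2, -5
d²: 9, 1, 9, 4, 4, 25; Σd² = 52
ρ = 1 − 6·52/(6·35) = 1 − 312/210 = -0.486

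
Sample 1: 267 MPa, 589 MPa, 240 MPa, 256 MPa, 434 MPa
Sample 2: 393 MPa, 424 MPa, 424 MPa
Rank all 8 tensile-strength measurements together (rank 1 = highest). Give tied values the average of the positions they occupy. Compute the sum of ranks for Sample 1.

24

Sorted (descending): 589, 434, 424, 424, 393, 267, 256, 240
The 2 values of 424 occupy positions 3–4 → average rank (3+4)/2 = 3.5.
Sample 1 values → pooled ranks: 267→6, 589→1, 240→8, 256→7, 434→2
Rank sum = 6 + 1 + 8 + 7 + 2 = 24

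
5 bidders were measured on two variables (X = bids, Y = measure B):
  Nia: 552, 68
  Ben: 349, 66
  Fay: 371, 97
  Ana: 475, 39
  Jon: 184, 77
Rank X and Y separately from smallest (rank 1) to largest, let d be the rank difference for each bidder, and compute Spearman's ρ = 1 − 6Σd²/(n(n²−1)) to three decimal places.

-0.300

Ranks of variable 1: 5, 2, 3, 4, 1
Ranks of variable 2: 3, 2, 5, 1, 4
d = r₁ − r₂: 2, 0, -2, 3, -3
d²: 4, 0, 4, 9, 9; Σd² = 26
ρ = 1 − 6·26/(5·24) = 1 − 156/120 = -0.300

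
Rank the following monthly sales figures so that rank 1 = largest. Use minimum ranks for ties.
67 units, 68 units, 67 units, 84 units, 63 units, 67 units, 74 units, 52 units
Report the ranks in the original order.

Sorted (descending): 84, 74, 68, 67, 67, 67, 63, 52
The 3 values of 67 occupy positions 4–6 → each gets rank 4.

4, 3, 4, 1, 7, 4, 2, 8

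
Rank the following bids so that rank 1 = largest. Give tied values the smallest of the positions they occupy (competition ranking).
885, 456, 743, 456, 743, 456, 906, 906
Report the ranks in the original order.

Sorted (descending): 906, 906, 885, 743, 743, 456, 456, 456
The 2 values of 906 occupy positions 1–2 → each gets rank 1.
The 2 values of 743 occupy positions 4–5 → each gets rank 4.
The 3 values of 456 occupy positions 6–8 → each gets rank 6.

3, 6, 4, 6, 4, 6, 1, 1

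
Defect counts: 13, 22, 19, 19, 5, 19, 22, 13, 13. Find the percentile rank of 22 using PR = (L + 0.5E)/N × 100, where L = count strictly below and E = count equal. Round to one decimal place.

88.9

N = 9.
Strictly below 22: 7. Equal to 22: 2.
PR = (7 + 0.5·2)/9 × 100 = 88.9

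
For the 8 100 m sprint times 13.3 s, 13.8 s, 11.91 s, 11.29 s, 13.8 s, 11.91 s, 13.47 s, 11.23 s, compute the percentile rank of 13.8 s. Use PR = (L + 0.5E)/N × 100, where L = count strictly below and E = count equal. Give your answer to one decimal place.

87.5

N = 8.
Strictly below 13.8: 6. Equal to 13.8: 2.
PR = (6 + 0.5·2)/8 × 100 = 87.5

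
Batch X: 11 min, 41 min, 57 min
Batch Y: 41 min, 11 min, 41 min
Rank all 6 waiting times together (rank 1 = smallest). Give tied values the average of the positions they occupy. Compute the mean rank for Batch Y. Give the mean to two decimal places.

Sorted (ascending): 11, 11, 41, 41, 41, 57
The 2 values of 11 occupy positions 1–2 → average rank (1+2)/2 = 1.5.
The 3 values of 41 occupy positions 3–5 → average rank 4.
Batch Y values → pooled ranks: 41→4, 11→1.5, 41→4
Mean rank = (4 + 1.5 + 4) / 3 = 3.17

3.17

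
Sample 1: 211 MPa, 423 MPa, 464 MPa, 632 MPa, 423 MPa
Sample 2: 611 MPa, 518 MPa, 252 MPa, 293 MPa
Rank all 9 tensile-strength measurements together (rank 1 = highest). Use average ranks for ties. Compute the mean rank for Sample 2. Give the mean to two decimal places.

5.00

Sorted (descending): 632, 611, 518, 464, 423, 423, 293, 252, 211
The 2 values of 423 occupy positions 5–6 → average rank (5+6)/2 = 5.5.
Sample 2 values → pooled ranks: 611→2, 518→3, 252→8, 293→7
Mean rank = (2 + 3 + 8 + 7) / 4 = 5.00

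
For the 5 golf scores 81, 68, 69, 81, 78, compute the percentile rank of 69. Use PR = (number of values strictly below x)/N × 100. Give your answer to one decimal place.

N = 5.
Strictly below 69: 1. Equal to 69: 1.
PR = 1/5 × 100 = 20.0

20.0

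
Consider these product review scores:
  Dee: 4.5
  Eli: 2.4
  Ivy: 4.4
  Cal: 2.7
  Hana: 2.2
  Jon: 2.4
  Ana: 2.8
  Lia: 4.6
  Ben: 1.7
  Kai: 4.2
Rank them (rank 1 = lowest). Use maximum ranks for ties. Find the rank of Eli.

4

Sorted (ascending): 1.7, 2.2, 2.4, 2.4, 2.7, 2.8, 4.2, 4.4, 4.5, 4.6
The 2 values of 2.4 occupy positions 3–4 → each gets rank 4.
Eli has value 2.4 → rank 4.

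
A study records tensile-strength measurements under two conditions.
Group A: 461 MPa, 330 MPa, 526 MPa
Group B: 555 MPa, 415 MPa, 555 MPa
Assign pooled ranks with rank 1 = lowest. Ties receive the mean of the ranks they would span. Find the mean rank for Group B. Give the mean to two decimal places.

Sorted (ascending): 330, 415, 461, 526, 555, 555
The 2 values of 555 occupy positions 5–6 → average rank (5+6)/2 = 5.5.
Group B values → pooled ranks: 555→5.5, 415→2, 555→5.5
Mean rank = (5.5 + 2 + 5.5) / 3 = 4.33

4.33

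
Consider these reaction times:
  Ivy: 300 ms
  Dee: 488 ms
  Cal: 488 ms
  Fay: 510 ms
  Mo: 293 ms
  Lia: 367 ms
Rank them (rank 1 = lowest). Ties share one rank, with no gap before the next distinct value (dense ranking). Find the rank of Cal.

Sorted (ascending): 293, 300, 367, 488, 488, 510
The 2 values of 488 share dense rank 4.
Remaining distinct values take the next consecutive integers.
Cal has value 488 ms → rank 4.

4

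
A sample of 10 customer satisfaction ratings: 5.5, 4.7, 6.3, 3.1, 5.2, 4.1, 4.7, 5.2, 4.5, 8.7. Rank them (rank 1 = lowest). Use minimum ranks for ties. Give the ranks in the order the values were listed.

Sorted (ascending): 3.1, 4.1, 4.5, 4.7, 4.7, 5.2, 5.2, 5.5, 6.3, 8.7
The 2 values of 4.7 occupy positions 4–5 → each gets rank 4.
The 2 values of 5.2 occupy positions 6–7 → each gets rank 6.

8, 4, 9, 1, 6, 2, 4, 6, 3, 10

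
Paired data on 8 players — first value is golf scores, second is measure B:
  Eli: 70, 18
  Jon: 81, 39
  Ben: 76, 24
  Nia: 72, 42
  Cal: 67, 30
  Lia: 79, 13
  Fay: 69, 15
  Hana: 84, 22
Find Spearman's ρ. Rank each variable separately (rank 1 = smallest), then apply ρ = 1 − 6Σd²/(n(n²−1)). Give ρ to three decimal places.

Ranks of variable 1: 3, 7, 5, 4, 1, 6, 2, 8
Ranks of variable 2: 3, 7, 5, 8, 6, 1, 2, 4
d = r₁ − r₂: 0, 0, 0, -4, -5, 5, 0, 4
d²: 0, 0, 0, 16, 25, 25, 0, 16; Σd² = 82
ρ = 1 − 6·82/(8·63) = 1 − 492/504 = 0.024

0.024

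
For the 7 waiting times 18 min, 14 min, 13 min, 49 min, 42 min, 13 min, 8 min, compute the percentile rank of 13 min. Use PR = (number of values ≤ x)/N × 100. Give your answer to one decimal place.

N = 7.
Strictly below 13: 1. Equal to 13: 2.
PR = 3/7 × 100 = 42.9

42.9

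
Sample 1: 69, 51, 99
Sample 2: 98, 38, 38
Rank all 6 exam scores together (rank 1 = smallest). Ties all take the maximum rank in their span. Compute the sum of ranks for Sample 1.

13

Sorted (ascending): 38, 38, 51, 69, 98, 99
The 2 values of 38 occupy positions 1–2 → each gets rank 2.
Sample 1 values → pooled ranks: 69→4, 51→3, 99→6
Rank sum = 4 + 3 + 6 = 13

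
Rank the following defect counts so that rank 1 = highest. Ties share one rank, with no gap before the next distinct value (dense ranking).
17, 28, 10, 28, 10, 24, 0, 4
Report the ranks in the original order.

3, 1, 4, 1, 4, 2, 6, 5

Sorted (descending): 28, 28, 24, 17, 10, 10, 4, 0
The 2 values of 28 share dense rank 1.
The 2 values of 10 share dense rank 4.
Remaining distinct values take the next consecutive integers.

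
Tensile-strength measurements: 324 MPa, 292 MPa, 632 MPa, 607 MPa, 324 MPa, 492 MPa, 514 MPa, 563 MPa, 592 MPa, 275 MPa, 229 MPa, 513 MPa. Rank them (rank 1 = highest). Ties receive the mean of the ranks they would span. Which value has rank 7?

492

Sorted (descending): 632, 607, 592, 563, 514, 513, 492, 324, 324, 292, 275, 229
The 2 values of 324 occupy positions 8–9 → average rank (8+9)/2 = 8.5.
Rank 7 → value 492.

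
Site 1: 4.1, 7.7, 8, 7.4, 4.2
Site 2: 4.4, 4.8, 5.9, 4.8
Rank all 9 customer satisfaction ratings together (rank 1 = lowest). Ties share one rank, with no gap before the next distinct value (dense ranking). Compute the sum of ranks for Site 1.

Sorted (ascending): 4.1, 4.2, 4.4, 4.8, 4.8, 5.9, 7.4, 7.7, 8
The 2 values of 4.8 share dense rank 4.
Remaining distinct values take the next consecutive integers.
Site 1 values → pooled ranks: 4.1→1, 7.7→7, 8→8, 7.4→6, 4.2→2
Rank sum = 1 + 7 + 8 + 6 + 2 = 24

24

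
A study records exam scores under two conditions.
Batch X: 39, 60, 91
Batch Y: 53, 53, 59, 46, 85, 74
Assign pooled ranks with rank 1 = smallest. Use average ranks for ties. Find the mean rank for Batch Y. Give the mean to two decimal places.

4.83

Sorted (ascending): 39, 46, 53, 53, 59, 60, 74, 85, 91
The 2 values of 53 occupy positions 3–4 → average rank (3+4)/2 = 3.5.
Batch Y values → pooled ranks: 53→3.5, 53→3.5, 59→5, 46→2, 85→8, 74→7
Mean rank = (3.5 + 3.5 + 5 + 2 + 8 + 7) / 6 = 4.83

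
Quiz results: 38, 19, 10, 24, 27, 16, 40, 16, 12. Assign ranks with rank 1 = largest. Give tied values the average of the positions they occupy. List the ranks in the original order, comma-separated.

Sorted (descending): 40, 38, 27, 24, 19, 16, 16, 12, 10
The 2 values of 16 occupy positions 6–7 → average rank (6+7)/2 = 6.5.

2, 5, 9, 4, 3, 6.5, 1, 6.5, 8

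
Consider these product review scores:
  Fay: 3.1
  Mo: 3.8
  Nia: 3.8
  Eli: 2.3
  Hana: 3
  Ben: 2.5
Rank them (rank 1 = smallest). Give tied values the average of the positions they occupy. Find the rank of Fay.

Sorted (ascending): 2.3, 2.5, 3, 3.1, 3.8, 3.8
The 2 values of 3.8 occupy positions 5–6 → average rank (5+6)/2 = 5.5.
Fay has value 3.1 → rank 4.

4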